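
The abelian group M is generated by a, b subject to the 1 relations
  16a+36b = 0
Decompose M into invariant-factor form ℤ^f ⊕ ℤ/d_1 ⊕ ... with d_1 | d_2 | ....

Answer: M ≅ ℤ^1 ⊕ ℤ/4

Derivation:
rank_ℚ(R)=1; free=2−1=1
SNF(R) diag = [4] → torsion [4]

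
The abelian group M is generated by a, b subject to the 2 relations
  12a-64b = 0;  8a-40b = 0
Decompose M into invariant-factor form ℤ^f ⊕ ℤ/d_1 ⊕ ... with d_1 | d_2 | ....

Answer: M ≅ ℤ/4 ⊕ ℤ/8

Derivation:
rank_ℚ(R)=2; free=2−2=0
SNF(R) diag = [4, 8] → torsion [4, 8]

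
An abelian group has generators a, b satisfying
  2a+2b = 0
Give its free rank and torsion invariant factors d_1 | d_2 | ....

rank_ℚ(R)=1; free=2−1=1
SNF(R) diag = [2] → torsion [2]

Answer: M ≅ ℤ^1 ⊕ ℤ/2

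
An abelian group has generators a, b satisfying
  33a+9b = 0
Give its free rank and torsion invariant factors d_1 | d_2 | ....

Answer: M ≅ ℤ^1 ⊕ ℤ/3

Derivation:
rank_ℚ(R)=1; free=2−1=1
SNF(R) diag = [3] → torsion [3]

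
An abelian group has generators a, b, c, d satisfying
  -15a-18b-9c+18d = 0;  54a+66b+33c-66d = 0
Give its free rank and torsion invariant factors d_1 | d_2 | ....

Answer: M ≅ ℤ^2 ⊕ ℤ/3 ⊕ ℤ/3

Derivation:
rank_ℚ(R)=2; free=4−2=2
SNF(R) diag = [3, 3] → torsion [3, 3]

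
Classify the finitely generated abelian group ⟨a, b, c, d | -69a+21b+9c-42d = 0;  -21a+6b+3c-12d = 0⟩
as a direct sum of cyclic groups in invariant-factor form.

Answer: M ≅ ℤ^2 ⊕ ℤ/3 ⊕ ℤ/3

Derivation:
rank_ℚ(R)=2; free=4−2=2
SNF(R) diag = [3, 3] → torsion [3, 3]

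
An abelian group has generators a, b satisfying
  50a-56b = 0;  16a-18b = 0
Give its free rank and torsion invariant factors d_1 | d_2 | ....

Answer: M ≅ ℤ/2 ⊕ ℤ/2

Derivation:
rank_ℚ(R)=2; free=2−2=0
SNF(R) diag = [2, 2] → torsion [2, 2]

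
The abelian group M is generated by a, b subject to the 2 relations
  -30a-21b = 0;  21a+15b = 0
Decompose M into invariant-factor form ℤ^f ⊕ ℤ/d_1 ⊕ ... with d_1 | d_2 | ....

rank_ℚ(R)=2; free=2−2=0
SNF(R) diag = [3, 3] → torsion [3, 3]

Answer: M ≅ ℤ/3 ⊕ ℤ/3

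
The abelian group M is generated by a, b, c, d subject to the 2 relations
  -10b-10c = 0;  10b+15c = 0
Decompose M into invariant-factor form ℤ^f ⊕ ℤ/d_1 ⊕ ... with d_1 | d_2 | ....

rank_ℚ(R)=2; free=4−2=2
SNF(R) diag = [5, 10] → torsion [5, 10]

Answer: M ≅ ℤ^2 ⊕ ℤ/5 ⊕ ℤ/10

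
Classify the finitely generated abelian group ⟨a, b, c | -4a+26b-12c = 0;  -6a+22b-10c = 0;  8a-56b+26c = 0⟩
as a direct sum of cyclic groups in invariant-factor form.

Answer: M ≅ ℤ/2 ⊕ ℤ/2 ⊕ ℤ/2

Derivation:
rank_ℚ(R)=3; free=3−3=0
SNF(R) diag = [2, 2, 2] → torsion [2, 2, 2]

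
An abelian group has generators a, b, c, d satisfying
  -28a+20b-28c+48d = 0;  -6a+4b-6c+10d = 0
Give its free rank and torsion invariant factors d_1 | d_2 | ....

Answer: M ≅ ℤ^2 ⊕ ℤ/2 ⊕ ℤ/4

Derivation:
rank_ℚ(R)=2; free=4−2=2
SNF(R) diag = [2, 4] → torsion [2, 4]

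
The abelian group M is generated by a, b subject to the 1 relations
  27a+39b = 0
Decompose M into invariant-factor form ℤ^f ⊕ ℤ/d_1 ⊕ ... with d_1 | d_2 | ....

Answer: M ≅ ℤ^1 ⊕ ℤ/3

Derivation:
rank_ℚ(R)=1; free=2−1=1
SNF(R) diag = [3] → torsion [3]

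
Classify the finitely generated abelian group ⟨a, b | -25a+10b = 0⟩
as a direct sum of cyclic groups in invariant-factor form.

Answer: M ≅ ℤ^1 ⊕ ℤ/5

Derivation:
rank_ℚ(R)=1; free=2−1=1
SNF(R) diag = [5] → torsion [5]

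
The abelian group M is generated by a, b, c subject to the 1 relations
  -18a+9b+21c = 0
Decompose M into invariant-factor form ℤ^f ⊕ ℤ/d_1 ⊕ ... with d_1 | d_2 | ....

rank_ℚ(R)=1; free=3−1=2
SNF(R) diag = [3] → torsion [3]

Answer: M ≅ ℤ^2 ⊕ ℤ/3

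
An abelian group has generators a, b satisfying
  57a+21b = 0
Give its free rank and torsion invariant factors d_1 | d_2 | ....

rank_ℚ(R)=1; free=2−1=1
SNF(R) diag = [3] → torsion [3]

Answer: M ≅ ℤ^1 ⊕ ℤ/3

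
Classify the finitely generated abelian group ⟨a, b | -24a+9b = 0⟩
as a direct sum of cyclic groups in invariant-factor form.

rank_ℚ(R)=1; free=2−1=1
SNF(R) diag = [3] → torsion [3]

Answer: M ≅ ℤ^1 ⊕ ℤ/3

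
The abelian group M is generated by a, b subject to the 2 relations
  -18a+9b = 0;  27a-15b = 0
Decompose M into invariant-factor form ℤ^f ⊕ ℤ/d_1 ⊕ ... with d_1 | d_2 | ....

Answer: M ≅ ℤ/3 ⊕ ℤ/9

Derivation:
rank_ℚ(R)=2; free=2−2=0
SNF(R) diag = [3, 9] → torsion [3, 9]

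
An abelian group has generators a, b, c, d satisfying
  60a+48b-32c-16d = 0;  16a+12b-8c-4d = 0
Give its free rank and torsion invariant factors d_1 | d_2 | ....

Answer: M ≅ ℤ^2 ⊕ ℤ/4 ⊕ ℤ/4

Derivation:
rank_ℚ(R)=2; free=4−2=2
SNF(R) diag = [4, 4] → torsion [4, 4]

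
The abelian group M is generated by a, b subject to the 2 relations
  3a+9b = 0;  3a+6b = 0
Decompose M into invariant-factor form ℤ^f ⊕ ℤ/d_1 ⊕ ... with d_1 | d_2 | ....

Answer: M ≅ ℤ/3 ⊕ ℤ/3

Derivation:
rank_ℚ(R)=2; free=2−2=0
SNF(R) diag = [3, 3] → torsion [3, 3]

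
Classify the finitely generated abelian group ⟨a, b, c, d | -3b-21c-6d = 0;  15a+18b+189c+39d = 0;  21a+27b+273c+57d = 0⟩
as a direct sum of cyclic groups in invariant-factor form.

Answer: M ≅ ℤ^1 ⊕ ℤ/3 ⊕ ℤ/3 ⊕ ℤ/3

Derivation:
rank_ℚ(R)=3; free=4−3=1
SNF(R) diag = [3, 3, 3] → torsion [3, 3, 3]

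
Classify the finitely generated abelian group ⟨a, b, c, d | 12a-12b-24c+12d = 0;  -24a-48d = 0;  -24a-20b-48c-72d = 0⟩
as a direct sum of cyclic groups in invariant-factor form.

rank_ℚ(R)=3; free=4−3=1
SNF(R) diag = [4, 12, 24] → torsion [4, 12, 24]

Answer: M ≅ ℤ^1 ⊕ ℤ/4 ⊕ ℤ/12 ⊕ ℤ/24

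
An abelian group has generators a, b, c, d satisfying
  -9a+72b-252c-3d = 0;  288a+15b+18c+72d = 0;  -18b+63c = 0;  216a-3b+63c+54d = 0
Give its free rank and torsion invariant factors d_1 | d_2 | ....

rank_ℚ(R)=4; free=4−4=0
SNF(R) diag = [3, 3, 9, 18] → torsion [3, 3, 9, 18]

Answer: M ≅ ℤ/3 ⊕ ℤ/3 ⊕ ℤ/9 ⊕ ℤ/18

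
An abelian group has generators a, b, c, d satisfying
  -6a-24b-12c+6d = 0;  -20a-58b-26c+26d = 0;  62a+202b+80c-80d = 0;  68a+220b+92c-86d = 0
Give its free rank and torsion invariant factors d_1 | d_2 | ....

Answer: M ≅ ℤ/2 ⊕ ℤ/6 ⊕ ℤ/6 ⊕ ℤ/6

Derivation:
rank_ℚ(R)=4; free=4−4=0
SNF(R) diag = [2, 6, 6, 6] → torsion [2, 6, 6, 6]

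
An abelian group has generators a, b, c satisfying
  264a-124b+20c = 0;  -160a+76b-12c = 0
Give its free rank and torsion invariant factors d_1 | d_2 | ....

rank_ℚ(R)=2; free=3−2=1
SNF(R) diag = [4, 8] → torsion [4, 8]

Answer: M ≅ ℤ^1 ⊕ ℤ/4 ⊕ ℤ/8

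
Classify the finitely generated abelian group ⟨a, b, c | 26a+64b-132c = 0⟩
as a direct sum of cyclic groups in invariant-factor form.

Answer: M ≅ ℤ^2 ⊕ ℤ/2

Derivation:
rank_ℚ(R)=1; free=3−1=2
SNF(R) diag = [2] → torsion [2]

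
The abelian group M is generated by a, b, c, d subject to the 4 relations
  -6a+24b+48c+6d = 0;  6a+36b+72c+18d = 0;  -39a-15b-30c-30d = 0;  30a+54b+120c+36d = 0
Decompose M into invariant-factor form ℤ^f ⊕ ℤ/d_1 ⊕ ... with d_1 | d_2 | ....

Answer: M ≅ ℤ/3 ⊕ ℤ/6 ⊕ ℤ/12 ⊕ ℤ/12

Derivation:
rank_ℚ(R)=4; free=4−4=0
SNF(R) diag = [3, 6, 12, 12] → torsion [3, 6, 12, 12]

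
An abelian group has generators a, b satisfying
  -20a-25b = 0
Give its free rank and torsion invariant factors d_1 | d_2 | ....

rank_ℚ(R)=1; free=2−1=1
SNF(R) diag = [5] → torsion [5]

Answer: M ≅ ℤ^1 ⊕ ℤ/5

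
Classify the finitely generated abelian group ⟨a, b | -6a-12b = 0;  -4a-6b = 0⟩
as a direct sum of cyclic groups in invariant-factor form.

Answer: M ≅ ℤ/2 ⊕ ℤ/6

Derivation:
rank_ℚ(R)=2; free=2−2=0
SNF(R) diag = [2, 6] → torsion [2, 6]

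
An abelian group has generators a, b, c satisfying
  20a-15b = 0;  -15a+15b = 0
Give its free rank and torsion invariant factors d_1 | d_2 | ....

Answer: M ≅ ℤ^1 ⊕ ℤ/5 ⊕ ℤ/15

Derivation:
rank_ℚ(R)=2; free=3−2=1
SNF(R) diag = [5, 15] → torsion [5, 15]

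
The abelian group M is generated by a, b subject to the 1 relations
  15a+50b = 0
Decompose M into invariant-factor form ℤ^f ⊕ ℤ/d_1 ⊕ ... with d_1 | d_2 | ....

rank_ℚ(R)=1; free=2−1=1
SNF(R) diag = [5] → torsion [5]

Answer: M ≅ ℤ^1 ⊕ ℤ/5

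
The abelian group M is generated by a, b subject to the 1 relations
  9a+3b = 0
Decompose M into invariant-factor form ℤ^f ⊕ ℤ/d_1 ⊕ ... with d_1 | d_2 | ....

rank_ℚ(R)=1; free=2−1=1
SNF(R) diag = [3] → torsion [3]

Answer: M ≅ ℤ^1 ⊕ ℤ/3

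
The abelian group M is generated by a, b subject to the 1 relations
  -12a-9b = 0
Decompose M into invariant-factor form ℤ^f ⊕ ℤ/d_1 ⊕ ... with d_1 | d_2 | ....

Answer: M ≅ ℤ^1 ⊕ ℤ/3

Derivation:
rank_ℚ(R)=1; free=2−1=1
SNF(R) diag = [3] → torsion [3]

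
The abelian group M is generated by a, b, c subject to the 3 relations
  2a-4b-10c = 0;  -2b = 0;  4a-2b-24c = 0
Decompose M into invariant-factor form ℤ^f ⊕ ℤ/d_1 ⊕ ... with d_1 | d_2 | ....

rank_ℚ(R)=3; free=3−3=0
SNF(R) diag = [2, 2, 4] → torsion [2, 2, 4]

Answer: M ≅ ℤ/2 ⊕ ℤ/2 ⊕ ℤ/4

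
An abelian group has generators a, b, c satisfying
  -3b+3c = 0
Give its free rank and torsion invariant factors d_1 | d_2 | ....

Answer: M ≅ ℤ^2 ⊕ ℤ/3

Derivation:
rank_ℚ(R)=1; free=3−1=2
SNF(R) diag = [3] → torsion [3]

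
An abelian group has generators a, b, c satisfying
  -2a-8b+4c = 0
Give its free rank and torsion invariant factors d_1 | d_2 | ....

rank_ℚ(R)=1; free=3−1=2
SNF(R) diag = [2] → torsion [2]

Answer: M ≅ ℤ^2 ⊕ ℤ/2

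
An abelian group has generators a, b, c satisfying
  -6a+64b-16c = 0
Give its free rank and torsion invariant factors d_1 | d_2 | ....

Answer: M ≅ ℤ^2 ⊕ ℤ/2

Derivation:
rank_ℚ(R)=1; free=3−1=2
SNF(R) diag = [2] → torsion [2]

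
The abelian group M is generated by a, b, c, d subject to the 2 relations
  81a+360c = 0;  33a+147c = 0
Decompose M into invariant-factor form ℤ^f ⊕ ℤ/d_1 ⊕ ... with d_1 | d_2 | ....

Answer: M ≅ ℤ^2 ⊕ ℤ/3 ⊕ ℤ/9

Derivation:
rank_ℚ(R)=2; free=4−2=2
SNF(R) diag = [3, 9] → torsion [3, 9]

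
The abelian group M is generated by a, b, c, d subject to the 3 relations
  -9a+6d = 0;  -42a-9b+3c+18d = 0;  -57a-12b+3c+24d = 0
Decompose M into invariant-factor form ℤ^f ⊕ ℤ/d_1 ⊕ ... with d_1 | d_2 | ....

rank_ℚ(R)=3; free=4−3=1
SNF(R) diag = [3, 3, 3] → torsion [3, 3, 3]

Answer: M ≅ ℤ^1 ⊕ ℤ/3 ⊕ ℤ/3 ⊕ ℤ/3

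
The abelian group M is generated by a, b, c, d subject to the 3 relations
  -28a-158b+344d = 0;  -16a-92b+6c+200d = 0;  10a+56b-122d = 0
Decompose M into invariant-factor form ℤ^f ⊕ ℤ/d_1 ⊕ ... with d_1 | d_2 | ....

Answer: M ≅ ℤ^1 ⊕ ℤ/2 ⊕ ℤ/6 ⊕ ℤ/6

Derivation:
rank_ℚ(R)=3; free=4−3=1
SNF(R) diag = [2, 6, 6] → torsion [2, 6, 6]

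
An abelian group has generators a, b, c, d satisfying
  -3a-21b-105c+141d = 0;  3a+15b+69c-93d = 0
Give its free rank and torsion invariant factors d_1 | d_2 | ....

Answer: M ≅ ℤ^2 ⊕ ℤ/3 ⊕ ℤ/6

Derivation:
rank_ℚ(R)=2; free=4−2=2
SNF(R) diag = [3, 6] → torsion [3, 6]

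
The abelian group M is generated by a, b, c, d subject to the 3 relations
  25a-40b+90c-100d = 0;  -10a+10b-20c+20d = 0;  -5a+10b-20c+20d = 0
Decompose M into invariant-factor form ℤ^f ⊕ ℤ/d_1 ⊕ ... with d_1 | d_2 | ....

Answer: M ≅ ℤ^1 ⊕ ℤ/5 ⊕ ℤ/10 ⊕ ℤ/10

Derivation:
rank_ℚ(R)=3; free=4−3=1
SNF(R) diag = [5, 10, 10] → torsion [5, 10, 10]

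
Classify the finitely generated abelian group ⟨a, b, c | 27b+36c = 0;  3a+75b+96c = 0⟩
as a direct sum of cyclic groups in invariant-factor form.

Answer: M ≅ ℤ^1 ⊕ ℤ/3 ⊕ ℤ/9

Derivation:
rank_ℚ(R)=2; free=3−2=1
SNF(R) diag = [3, 9] → torsion [3, 9]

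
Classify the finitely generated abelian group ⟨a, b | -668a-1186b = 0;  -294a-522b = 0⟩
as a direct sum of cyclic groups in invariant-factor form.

rank_ℚ(R)=2; free=2−2=0
SNF(R) diag = [2, 6] → torsion [2, 6]

Answer: M ≅ ℤ/2 ⊕ ℤ/6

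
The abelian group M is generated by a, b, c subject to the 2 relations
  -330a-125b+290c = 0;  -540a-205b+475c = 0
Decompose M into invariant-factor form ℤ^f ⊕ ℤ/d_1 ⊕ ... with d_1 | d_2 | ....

rank_ℚ(R)=2; free=3−2=1
SNF(R) diag = [5, 15] → torsion [5, 15]

Answer: M ≅ ℤ^1 ⊕ ℤ/5 ⊕ ℤ/15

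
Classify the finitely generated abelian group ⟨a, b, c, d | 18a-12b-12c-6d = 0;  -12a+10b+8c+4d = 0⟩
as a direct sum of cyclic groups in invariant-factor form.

rank_ℚ(R)=2; free=4−2=2
SNF(R) diag = [2, 6] → torsion [2, 6]

Answer: M ≅ ℤ^2 ⊕ ℤ/2 ⊕ ℤ/6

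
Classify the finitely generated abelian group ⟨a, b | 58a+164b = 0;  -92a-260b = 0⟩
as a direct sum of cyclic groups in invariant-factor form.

Answer: M ≅ ℤ/2 ⊕ ℤ/4

Derivation:
rank_ℚ(R)=2; free=2−2=0
SNF(R) diag = [2, 4] → torsion [2, 4]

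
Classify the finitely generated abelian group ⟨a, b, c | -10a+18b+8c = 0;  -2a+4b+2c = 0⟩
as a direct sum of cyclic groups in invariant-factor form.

rank_ℚ(R)=2; free=3−2=1
SNF(R) diag = [2, 2] → torsion [2, 2]

Answer: M ≅ ℤ^1 ⊕ ℤ/2 ⊕ ℤ/2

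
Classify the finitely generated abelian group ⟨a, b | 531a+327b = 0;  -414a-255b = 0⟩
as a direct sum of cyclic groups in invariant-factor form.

Answer: M ≅ ℤ/3 ⊕ ℤ/9

Derivation:
rank_ℚ(R)=2; free=2−2=0
SNF(R) diag = [3, 9] → torsion [3, 9]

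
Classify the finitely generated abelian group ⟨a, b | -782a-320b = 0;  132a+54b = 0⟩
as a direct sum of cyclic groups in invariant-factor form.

rank_ℚ(R)=2; free=2−2=0
SNF(R) diag = [2, 6] → torsion [2, 6]

Answer: M ≅ ℤ/2 ⊕ ℤ/6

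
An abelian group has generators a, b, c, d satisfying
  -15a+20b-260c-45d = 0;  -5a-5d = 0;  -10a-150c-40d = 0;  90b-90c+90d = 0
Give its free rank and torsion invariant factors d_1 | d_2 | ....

rank_ℚ(R)=4; free=4−4=0
SNF(R) diag = [5, 10, 30, 90] → torsion [5, 10, 30, 90]

Answer: M ≅ ℤ/5 ⊕ ℤ/10 ⊕ ℤ/30 ⊕ ℤ/90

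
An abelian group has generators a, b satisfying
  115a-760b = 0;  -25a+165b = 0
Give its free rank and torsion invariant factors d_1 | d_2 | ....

rank_ℚ(R)=2; free=2−2=0
SNF(R) diag = [5, 5] → torsion [5, 5]

Answer: M ≅ ℤ/5 ⊕ ℤ/5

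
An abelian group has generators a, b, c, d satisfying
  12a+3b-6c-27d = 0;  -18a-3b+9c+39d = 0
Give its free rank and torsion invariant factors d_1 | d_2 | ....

Answer: M ≅ ℤ^2 ⊕ ℤ/3 ⊕ ℤ/3

Derivation:
rank_ℚ(R)=2; free=4−2=2
SNF(R) diag = [3, 3] → torsion [3, 3]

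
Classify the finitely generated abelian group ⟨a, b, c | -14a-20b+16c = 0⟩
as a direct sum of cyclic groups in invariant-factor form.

Answer: M ≅ ℤ^2 ⊕ ℤ/2

Derivation:
rank_ℚ(R)=1; free=3−1=2
SNF(R) diag = [2] → torsion [2]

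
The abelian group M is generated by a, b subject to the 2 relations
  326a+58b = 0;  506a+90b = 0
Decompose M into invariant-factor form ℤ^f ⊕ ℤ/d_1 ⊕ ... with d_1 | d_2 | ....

Answer: M ≅ ℤ/2 ⊕ ℤ/4

Derivation:
rank_ℚ(R)=2; free=2−2=0
SNF(R) diag = [2, 4] → torsion [2, 4]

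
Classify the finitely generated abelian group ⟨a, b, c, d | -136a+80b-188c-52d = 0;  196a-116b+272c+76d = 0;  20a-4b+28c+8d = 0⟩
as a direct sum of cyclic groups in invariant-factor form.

Answer: M ≅ ℤ^1 ⊕ ℤ/4 ⊕ ℤ/12 ⊕ ℤ/24

Derivation:
rank_ℚ(R)=3; free=4−3=1
SNF(R) diag = [4, 12, 24] → torsion [4, 12, 24]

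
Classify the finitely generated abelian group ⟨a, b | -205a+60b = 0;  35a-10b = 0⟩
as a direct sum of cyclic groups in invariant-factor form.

Answer: M ≅ ℤ/5 ⊕ ℤ/10

Derivation:
rank_ℚ(R)=2; free=2−2=0
SNF(R) diag = [5, 10] → torsion [5, 10]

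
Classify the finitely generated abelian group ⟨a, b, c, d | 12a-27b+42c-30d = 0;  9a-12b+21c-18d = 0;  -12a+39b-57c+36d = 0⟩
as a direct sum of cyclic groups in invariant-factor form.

Answer: M ≅ ℤ^1 ⊕ ℤ/3 ⊕ ℤ/3 ⊕ ℤ/3

Derivation:
rank_ℚ(R)=3; free=4−3=1
SNF(R) diag = [3, 3, 3] → torsion [3, 3, 3]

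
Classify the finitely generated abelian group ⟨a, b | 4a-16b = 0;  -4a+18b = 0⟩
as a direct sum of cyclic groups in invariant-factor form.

rank_ℚ(R)=2; free=2−2=0
SNF(R) diag = [2, 4] → torsion [2, 4]

Answer: M ≅ ℤ/2 ⊕ ℤ/4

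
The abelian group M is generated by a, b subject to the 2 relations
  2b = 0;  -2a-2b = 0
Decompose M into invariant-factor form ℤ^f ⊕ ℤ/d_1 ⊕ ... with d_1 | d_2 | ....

rank_ℚ(R)=2; free=2−2=0
SNF(R) diag = [2, 2] → torsion [2, 2]

Answer: M ≅ ℤ/2 ⊕ ℤ/2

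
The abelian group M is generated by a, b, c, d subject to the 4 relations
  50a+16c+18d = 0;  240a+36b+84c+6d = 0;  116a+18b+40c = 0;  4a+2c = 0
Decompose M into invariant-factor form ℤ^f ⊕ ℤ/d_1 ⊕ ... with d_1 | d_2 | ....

rank_ℚ(R)=4; free=4−4=0
SNF(R) diag = [2, 6, 18, 18] → torsion [2, 6, 18, 18]

Answer: M ≅ ℤ/2 ⊕ ℤ/6 ⊕ ℤ/18 ⊕ ℤ/18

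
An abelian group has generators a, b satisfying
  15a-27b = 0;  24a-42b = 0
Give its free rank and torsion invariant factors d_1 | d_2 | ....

rank_ℚ(R)=2; free=2−2=0
SNF(R) diag = [3, 6] → torsion [3, 6]

Answer: M ≅ ℤ/3 ⊕ ℤ/6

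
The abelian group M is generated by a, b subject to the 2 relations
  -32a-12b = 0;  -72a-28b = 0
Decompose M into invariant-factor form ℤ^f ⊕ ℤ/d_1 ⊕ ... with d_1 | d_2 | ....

rank_ℚ(R)=2; free=2−2=0
SNF(R) diag = [4, 8] → torsion [4, 8]

Answer: M ≅ ℤ/4 ⊕ ℤ/8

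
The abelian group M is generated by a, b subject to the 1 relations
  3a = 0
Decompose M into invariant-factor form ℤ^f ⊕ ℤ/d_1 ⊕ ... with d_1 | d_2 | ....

Answer: M ≅ ℤ^1 ⊕ ℤ/3

Derivation:
rank_ℚ(R)=1; free=2−1=1
SNF(R) diag = [3] → torsion [3]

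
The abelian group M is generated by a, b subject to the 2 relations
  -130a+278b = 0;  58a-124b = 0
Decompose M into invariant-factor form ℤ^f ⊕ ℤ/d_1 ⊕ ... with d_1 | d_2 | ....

rank_ℚ(R)=2; free=2−2=0
SNF(R) diag = [2, 2] → torsion [2, 2]

Answer: M ≅ ℤ/2 ⊕ ℤ/2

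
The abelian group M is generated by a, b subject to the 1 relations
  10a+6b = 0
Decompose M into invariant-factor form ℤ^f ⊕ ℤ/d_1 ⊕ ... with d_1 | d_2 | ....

Answer: M ≅ ℤ^1 ⊕ ℤ/2

Derivation:
rank_ℚ(R)=1; free=2−1=1
SNF(R) diag = [2] → torsion [2]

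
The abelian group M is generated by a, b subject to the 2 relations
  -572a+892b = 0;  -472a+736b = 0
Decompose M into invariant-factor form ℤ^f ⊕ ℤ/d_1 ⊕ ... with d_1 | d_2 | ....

rank_ℚ(R)=2; free=2−2=0
SNF(R) diag = [4, 8] → torsion [4, 8]

Answer: M ≅ ℤ/4 ⊕ ℤ/8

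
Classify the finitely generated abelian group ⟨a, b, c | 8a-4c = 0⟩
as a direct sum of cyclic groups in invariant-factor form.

rank_ℚ(R)=1; free=3−1=2
SNF(R) diag = [4] → torsion [4]

Answer: M ≅ ℤ^2 ⊕ ℤ/4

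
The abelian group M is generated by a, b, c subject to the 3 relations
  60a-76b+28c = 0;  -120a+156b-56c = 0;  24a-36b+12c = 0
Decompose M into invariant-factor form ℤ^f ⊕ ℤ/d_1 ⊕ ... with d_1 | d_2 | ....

rank_ℚ(R)=3; free=3−3=0
SNF(R) diag = [4, 4, 12] → torsion [4, 4, 12]

Answer: M ≅ ℤ/4 ⊕ ℤ/4 ⊕ ℤ/12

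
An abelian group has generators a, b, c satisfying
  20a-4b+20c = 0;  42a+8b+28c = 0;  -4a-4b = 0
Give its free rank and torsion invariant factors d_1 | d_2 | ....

Answer: M ≅ ℤ/2 ⊕ ℤ/4 ⊕ ℤ/4

Derivation:
rank_ℚ(R)=3; free=3−3=0
SNF(R) diag = [2, 4, 4] → torsion [2, 4, 4]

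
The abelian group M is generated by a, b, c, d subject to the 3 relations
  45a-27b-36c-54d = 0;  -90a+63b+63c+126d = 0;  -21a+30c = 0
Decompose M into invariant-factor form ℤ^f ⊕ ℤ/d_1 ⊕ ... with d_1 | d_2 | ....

rank_ℚ(R)=3; free=4−3=1
SNF(R) diag = [3, 9, 9] → torsion [3, 9, 9]

Answer: M ≅ ℤ^1 ⊕ ℤ/3 ⊕ ℤ/9 ⊕ ℤ/9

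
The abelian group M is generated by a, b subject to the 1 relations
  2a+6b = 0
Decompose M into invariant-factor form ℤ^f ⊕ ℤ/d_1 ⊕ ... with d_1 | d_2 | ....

rank_ℚ(R)=1; free=2−1=1
SNF(R) diag = [2] → torsion [2]

Answer: M ≅ ℤ^1 ⊕ ℤ/2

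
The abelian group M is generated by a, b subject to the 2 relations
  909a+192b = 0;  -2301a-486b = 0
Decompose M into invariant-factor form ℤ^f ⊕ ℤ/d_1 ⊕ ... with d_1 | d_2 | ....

rank_ℚ(R)=2; free=2−2=0
SNF(R) diag = [3, 6] → torsion [3, 6]

Answer: M ≅ ℤ/3 ⊕ ℤ/6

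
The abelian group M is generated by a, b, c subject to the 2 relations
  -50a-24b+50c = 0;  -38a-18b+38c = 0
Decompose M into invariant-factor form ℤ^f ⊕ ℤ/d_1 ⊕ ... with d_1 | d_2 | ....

Answer: M ≅ ℤ^1 ⊕ ℤ/2 ⊕ ℤ/6

Derivation:
rank_ℚ(R)=2; free=3−2=1
SNF(R) diag = [2, 6] → torsion [2, 6]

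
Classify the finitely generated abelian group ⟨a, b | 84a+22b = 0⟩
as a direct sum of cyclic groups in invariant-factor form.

Answer: M ≅ ℤ^1 ⊕ ℤ/2

Derivation:
rank_ℚ(R)=1; free=2−1=1
SNF(R) diag = [2] → torsion [2]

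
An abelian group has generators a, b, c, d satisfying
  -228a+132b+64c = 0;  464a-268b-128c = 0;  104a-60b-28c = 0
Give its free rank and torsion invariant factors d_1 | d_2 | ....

Answer: M ≅ ℤ^1 ⊕ ℤ/4 ⊕ ℤ/4 ⊕ ℤ/4

Derivation:
rank_ℚ(R)=3; free=4−3=1
SNF(R) diag = [4, 4, 4] → torsion [4, 4, 4]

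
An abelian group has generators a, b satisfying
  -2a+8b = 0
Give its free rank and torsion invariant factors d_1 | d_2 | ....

rank_ℚ(R)=1; free=2−1=1
SNF(R) diag = [2] → torsion [2]

Answer: M ≅ ℤ^1 ⊕ ℤ/2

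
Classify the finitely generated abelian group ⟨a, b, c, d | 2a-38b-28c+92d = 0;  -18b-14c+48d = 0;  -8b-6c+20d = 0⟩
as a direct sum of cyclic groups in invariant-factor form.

rank_ℚ(R)=3; free=4−3=1
SNF(R) diag = [2, 2, 2] → torsion [2, 2, 2]

Answer: M ≅ ℤ^1 ⊕ ℤ/2 ⊕ ℤ/2 ⊕ ℤ/2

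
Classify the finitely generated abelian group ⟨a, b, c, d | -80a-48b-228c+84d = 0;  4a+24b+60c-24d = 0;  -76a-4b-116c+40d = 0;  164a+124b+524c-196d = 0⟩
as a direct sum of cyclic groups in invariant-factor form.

rank_ℚ(R)=4; free=4−4=0
SNF(R) diag = [4, 4, 12, 36] → torsion [4, 4, 12, 36]

Answer: M ≅ ℤ/4 ⊕ ℤ/4 ⊕ ℤ/12 ⊕ ℤ/36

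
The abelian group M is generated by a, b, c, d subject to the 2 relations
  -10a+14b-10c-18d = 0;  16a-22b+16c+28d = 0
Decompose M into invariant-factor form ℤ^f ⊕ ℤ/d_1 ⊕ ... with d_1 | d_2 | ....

rank_ℚ(R)=2; free=4−2=2
SNF(R) diag = [2, 2] → torsion [2, 2]

Answer: M ≅ ℤ^2 ⊕ ℤ/2 ⊕ ℤ/2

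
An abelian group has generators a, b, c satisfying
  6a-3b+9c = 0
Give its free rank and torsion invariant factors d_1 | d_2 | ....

Answer: M ≅ ℤ^2 ⊕ ℤ/3

Derivation:
rank_ℚ(R)=1; free=3−1=2
SNF(R) diag = [3] → torsion [3]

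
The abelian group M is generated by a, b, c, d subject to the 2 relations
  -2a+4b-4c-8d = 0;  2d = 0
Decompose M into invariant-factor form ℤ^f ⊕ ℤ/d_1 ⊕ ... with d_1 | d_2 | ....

Answer: M ≅ ℤ^2 ⊕ ℤ/2 ⊕ ℤ/2

Derivation:
rank_ℚ(R)=2; free=4−2=2
SNF(R) diag = [2, 2] → torsion [2, 2]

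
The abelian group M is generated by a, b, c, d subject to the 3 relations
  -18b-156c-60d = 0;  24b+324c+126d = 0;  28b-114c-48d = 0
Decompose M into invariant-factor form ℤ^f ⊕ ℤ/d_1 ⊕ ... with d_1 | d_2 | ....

Answer: M ≅ ℤ^1 ⊕ ℤ/2 ⊕ ℤ/6 ⊕ ℤ/18

Derivation:
rank_ℚ(R)=3; free=4−3=1
SNF(R) diag = [2, 6, 18] → torsion [2, 6, 18]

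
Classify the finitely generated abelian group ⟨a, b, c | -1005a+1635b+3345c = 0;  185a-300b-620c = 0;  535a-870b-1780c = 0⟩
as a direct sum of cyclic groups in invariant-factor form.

Answer: M ≅ ℤ/5 ⊕ ℤ/15 ⊕ ℤ/30

Derivation:
rank_ℚ(R)=3; free=3−3=0
SNF(R) diag = [5, 15, 30] → torsion [5, 15, 30]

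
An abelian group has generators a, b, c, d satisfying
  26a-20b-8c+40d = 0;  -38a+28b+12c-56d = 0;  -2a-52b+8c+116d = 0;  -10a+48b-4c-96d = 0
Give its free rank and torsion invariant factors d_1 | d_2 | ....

rank_ℚ(R)=4; free=4−4=0
SNF(R) diag = [2, 4, 12, 12] → torsion [2, 4, 12, 12]

Answer: M ≅ ℤ/2 ⊕ ℤ/4 ⊕ ℤ/12 ⊕ ℤ/12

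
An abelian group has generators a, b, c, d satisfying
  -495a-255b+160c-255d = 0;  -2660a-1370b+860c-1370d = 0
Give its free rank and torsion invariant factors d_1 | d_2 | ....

Answer: M ≅ ℤ^2 ⊕ ℤ/5 ⊕ ℤ/10

Derivation:
rank_ℚ(R)=2; free=4−2=2
SNF(R) diag = [5, 10] → torsion [5, 10]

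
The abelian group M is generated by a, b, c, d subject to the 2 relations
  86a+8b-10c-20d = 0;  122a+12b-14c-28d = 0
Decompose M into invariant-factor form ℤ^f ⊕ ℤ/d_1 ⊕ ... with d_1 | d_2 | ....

Answer: M ≅ ℤ^2 ⊕ ℤ/2 ⊕ ℤ/4

Derivation:
rank_ℚ(R)=2; free=4−2=2
SNF(R) diag = [2, 4] → torsion [2, 4]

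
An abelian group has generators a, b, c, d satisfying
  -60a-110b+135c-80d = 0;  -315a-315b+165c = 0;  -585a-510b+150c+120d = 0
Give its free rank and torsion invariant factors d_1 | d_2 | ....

rank_ℚ(R)=3; free=4−3=1
SNF(R) diag = [5, 15, 45] → torsion [5, 15, 45]

Answer: M ≅ ℤ^1 ⊕ ℤ/5 ⊕ ℤ/15 ⊕ ℤ/45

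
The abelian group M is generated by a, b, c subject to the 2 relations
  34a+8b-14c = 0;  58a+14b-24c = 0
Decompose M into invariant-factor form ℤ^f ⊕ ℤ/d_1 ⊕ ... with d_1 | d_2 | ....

rank_ℚ(R)=2; free=3−2=1
SNF(R) diag = [2, 2] → torsion [2, 2]

Answer: M ≅ ℤ^1 ⊕ ℤ/2 ⊕ ℤ/2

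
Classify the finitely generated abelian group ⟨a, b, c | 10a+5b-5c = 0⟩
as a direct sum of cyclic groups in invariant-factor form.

Answer: M ≅ ℤ^2 ⊕ ℤ/5

Derivation:
rank_ℚ(R)=1; free=3−1=2
SNF(R) diag = [5] → torsion [5]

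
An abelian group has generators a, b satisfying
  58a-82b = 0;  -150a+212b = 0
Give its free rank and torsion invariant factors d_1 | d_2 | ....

rank_ℚ(R)=2; free=2−2=0
SNF(R) diag = [2, 2] → torsion [2, 2]

Answer: M ≅ ℤ/2 ⊕ ℤ/2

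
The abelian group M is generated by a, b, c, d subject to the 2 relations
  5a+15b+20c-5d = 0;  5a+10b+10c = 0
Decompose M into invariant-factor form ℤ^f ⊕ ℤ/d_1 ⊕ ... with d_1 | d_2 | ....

Answer: M ≅ ℤ^2 ⊕ ℤ/5 ⊕ ℤ/5

Derivation:
rank_ℚ(R)=2; free=4−2=2
SNF(R) diag = [5, 5] → torsion [5, 5]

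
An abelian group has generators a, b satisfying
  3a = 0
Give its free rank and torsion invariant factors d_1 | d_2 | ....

Answer: M ≅ ℤ^1 ⊕ ℤ/3

Derivation:
rank_ℚ(R)=1; free=2−1=1
SNF(R) diag = [3] → torsion [3]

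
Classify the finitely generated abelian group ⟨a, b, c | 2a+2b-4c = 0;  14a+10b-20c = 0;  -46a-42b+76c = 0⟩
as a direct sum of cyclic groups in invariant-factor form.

Answer: M ≅ ℤ/2 ⊕ ℤ/4 ⊕ ℤ/8

Derivation:
rank_ℚ(R)=3; free=3−3=0
SNF(R) diag = [2, 4, 8] → torsion [2, 4, 8]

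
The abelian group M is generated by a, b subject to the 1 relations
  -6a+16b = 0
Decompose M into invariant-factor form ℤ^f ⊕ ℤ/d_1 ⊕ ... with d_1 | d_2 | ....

rank_ℚ(R)=1; free=2−1=1
SNF(R) diag = [2] → torsion [2]

Answer: M ≅ ℤ^1 ⊕ ℤ/2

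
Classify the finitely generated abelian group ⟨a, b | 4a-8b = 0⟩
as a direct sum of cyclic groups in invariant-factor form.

Answer: M ≅ ℤ^1 ⊕ ℤ/4

Derivation:
rank_ℚ(R)=1; free=2−1=1
SNF(R) diag = [4] → torsion [4]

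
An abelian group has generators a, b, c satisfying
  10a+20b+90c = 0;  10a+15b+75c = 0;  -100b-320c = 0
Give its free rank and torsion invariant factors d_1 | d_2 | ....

Answer: M ≅ ℤ/5 ⊕ ℤ/10 ⊕ ℤ/20

Derivation:
rank_ℚ(R)=3; free=3−3=0
SNF(R) diag = [5, 10, 20] → torsion [5, 10, 20]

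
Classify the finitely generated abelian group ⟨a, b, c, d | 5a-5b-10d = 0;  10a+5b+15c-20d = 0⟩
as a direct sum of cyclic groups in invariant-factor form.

Answer: M ≅ ℤ^2 ⊕ ℤ/5 ⊕ ℤ/15

Derivation:
rank_ℚ(R)=2; free=4−2=2
SNF(R) diag = [5, 15] → torsion [5, 15]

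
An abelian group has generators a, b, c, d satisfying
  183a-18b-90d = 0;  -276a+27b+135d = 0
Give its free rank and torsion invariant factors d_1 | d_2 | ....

rank_ℚ(R)=2; free=4−2=2
SNF(R) diag = [3, 9] → torsion [3, 9]

Answer: M ≅ ℤ^2 ⊕ ℤ/3 ⊕ ℤ/9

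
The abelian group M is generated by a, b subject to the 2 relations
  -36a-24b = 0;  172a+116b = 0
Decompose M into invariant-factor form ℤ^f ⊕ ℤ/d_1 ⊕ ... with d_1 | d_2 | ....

rank_ℚ(R)=2; free=2−2=0
SNF(R) diag = [4, 12] → torsion [4, 12]

Answer: M ≅ ℤ/4 ⊕ ℤ/12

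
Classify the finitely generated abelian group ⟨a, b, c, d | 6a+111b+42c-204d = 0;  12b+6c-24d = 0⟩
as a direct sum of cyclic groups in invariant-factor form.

Answer: M ≅ ℤ^2 ⊕ ℤ/3 ⊕ ℤ/6

Derivation:
rank_ℚ(R)=2; free=4−2=2
SNF(R) diag = [3, 6] → torsion [3, 6]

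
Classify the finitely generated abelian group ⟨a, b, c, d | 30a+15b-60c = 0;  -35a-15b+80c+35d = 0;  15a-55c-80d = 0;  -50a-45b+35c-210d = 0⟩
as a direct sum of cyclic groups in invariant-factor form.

rank_ℚ(R)=4; free=4−4=0
SNF(R) diag = [5, 5, 5, 15] → torsion [5, 5, 5, 15]

Answer: M ≅ ℤ/5 ⊕ ℤ/5 ⊕ ℤ/5 ⊕ ℤ/15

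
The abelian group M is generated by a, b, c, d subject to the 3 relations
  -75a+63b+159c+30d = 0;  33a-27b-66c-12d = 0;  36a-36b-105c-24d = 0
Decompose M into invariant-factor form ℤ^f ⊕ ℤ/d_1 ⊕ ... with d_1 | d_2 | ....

Answer: M ≅ ℤ^1 ⊕ ℤ/3 ⊕ ℤ/3 ⊕ ℤ/6

Derivation:
rank_ℚ(R)=3; free=4−3=1
SNF(R) diag = [3, 3, 6] → torsion [3, 3, 6]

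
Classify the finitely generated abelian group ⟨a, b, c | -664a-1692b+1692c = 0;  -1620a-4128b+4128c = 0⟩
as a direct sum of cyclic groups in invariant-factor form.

rank_ℚ(R)=2; free=3−2=1
SNF(R) diag = [4, 12] → torsion [4, 12]

Answer: M ≅ ℤ^1 ⊕ ℤ/4 ⊕ ℤ/12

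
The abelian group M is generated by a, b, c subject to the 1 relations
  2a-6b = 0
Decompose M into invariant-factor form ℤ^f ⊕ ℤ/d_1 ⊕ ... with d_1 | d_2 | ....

rank_ℚ(R)=1; free=3−1=2
SNF(R) diag = [2] → torsion [2]

Answer: M ≅ ℤ^2 ⊕ ℤ/2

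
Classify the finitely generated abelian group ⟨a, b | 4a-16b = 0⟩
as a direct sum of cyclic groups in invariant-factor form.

Answer: M ≅ ℤ^1 ⊕ ℤ/4

Derivation:
rank_ℚ(R)=1; free=2−1=1
SNF(R) diag = [4] → torsion [4]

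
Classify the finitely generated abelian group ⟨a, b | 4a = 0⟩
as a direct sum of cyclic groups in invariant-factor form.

Answer: M ≅ ℤ^1 ⊕ ℤ/4

Derivation:
rank_ℚ(R)=1; free=2−1=1
SNF(R) diag = [4] → torsion [4]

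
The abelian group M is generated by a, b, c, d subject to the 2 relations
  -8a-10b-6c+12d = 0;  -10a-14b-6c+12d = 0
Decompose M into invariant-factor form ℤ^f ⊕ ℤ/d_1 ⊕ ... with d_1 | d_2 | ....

Answer: M ≅ ℤ^2 ⊕ ℤ/2 ⊕ ℤ/6

Derivation:
rank_ℚ(R)=2; free=4−2=2
SNF(R) diag = [2, 6] → torsion [2, 6]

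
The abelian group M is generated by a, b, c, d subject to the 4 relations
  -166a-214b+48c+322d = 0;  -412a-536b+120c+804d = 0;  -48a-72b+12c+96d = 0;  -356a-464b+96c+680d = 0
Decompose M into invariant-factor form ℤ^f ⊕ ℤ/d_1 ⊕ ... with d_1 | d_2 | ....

rank_ℚ(R)=4; free=4−4=0
SNF(R) diag = [2, 4, 12, 12] → torsion [2, 4, 12, 12]

Answer: M ≅ ℤ/2 ⊕ ℤ/4 ⊕ ℤ/12 ⊕ ℤ/12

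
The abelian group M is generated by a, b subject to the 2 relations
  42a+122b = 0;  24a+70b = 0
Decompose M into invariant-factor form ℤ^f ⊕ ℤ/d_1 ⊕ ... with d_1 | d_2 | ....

rank_ℚ(R)=2; free=2−2=0
SNF(R) diag = [2, 6] → torsion [2, 6]

Answer: M ≅ ℤ/2 ⊕ ℤ/6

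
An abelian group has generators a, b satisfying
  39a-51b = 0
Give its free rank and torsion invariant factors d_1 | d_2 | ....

rank_ℚ(R)=1; free=2−1=1
SNF(R) diag = [3] → torsion [3]

Answer: M ≅ ℤ^1 ⊕ ℤ/3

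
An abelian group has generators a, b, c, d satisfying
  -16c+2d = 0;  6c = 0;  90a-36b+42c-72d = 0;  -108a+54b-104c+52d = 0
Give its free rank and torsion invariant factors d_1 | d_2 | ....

Answer: M ≅ ℤ/2 ⊕ ℤ/6 ⊕ ℤ/18 ⊕ ℤ/54

Derivation:
rank_ℚ(R)=4; free=4−4=0
SNF(R) diag = [2, 6, 18, 54] → torsion [2, 6, 18, 54]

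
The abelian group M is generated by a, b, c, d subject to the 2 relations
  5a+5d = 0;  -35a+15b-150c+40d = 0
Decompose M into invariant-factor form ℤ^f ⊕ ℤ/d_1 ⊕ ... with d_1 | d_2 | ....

Answer: M ≅ ℤ^2 ⊕ ℤ/5 ⊕ ℤ/15

Derivation:
rank_ℚ(R)=2; free=4−2=2
SNF(R) diag = [5, 15] → torsion [5, 15]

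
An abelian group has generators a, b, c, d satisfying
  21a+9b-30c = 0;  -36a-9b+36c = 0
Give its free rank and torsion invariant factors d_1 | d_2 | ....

Answer: M ≅ ℤ^2 ⊕ ℤ/3 ⊕ ℤ/9

Derivation:
rank_ℚ(R)=2; free=4−2=2
SNF(R) diag = [3, 9] → torsion [3, 9]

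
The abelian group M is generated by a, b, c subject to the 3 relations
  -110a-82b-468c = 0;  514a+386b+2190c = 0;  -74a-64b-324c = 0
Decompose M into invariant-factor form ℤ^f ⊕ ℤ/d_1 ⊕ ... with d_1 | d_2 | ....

Answer: M ≅ ℤ/2 ⊕ ℤ/6 ⊕ ℤ/18

Derivation:
rank_ℚ(R)=3; free=3−3=0
SNF(R) diag = [2, 6, 18] → torsion [2, 6, 18]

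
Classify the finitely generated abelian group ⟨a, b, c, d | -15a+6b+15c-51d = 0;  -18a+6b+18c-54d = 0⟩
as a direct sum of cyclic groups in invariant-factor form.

Answer: M ≅ ℤ^2 ⊕ ℤ/3 ⊕ ℤ/6

Derivation:
rank_ℚ(R)=2; free=4−2=2
SNF(R) diag = [3, 6] → torsion [3, 6]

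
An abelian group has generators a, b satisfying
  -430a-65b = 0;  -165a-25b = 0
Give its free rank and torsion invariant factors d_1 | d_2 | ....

Answer: M ≅ ℤ/5 ⊕ ℤ/5

Derivation:
rank_ℚ(R)=2; free=2−2=0
SNF(R) diag = [5, 5] → torsion [5, 5]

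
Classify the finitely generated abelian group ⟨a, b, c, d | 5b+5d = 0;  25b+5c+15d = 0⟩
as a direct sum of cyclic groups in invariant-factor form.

rank_ℚ(R)=2; free=4−2=2
SNF(R) diag = [5, 5] → torsion [5, 5]

Answer: M ≅ ℤ^2 ⊕ ℤ/5 ⊕ ℤ/5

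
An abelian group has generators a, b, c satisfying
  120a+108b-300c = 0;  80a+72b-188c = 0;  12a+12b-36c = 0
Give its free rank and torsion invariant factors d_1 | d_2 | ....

Answer: M ≅ ℤ/4 ⊕ ℤ/12 ⊕ ℤ/36

Derivation:
rank_ℚ(R)=3; free=3−3=0
SNF(R) diag = [4, 12, 36] → torsion [4, 12, 36]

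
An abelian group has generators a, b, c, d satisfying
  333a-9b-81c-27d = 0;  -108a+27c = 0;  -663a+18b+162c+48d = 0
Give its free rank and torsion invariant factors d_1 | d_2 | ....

rank_ℚ(R)=3; free=4−3=1
SNF(R) diag = [3, 9, 27] → torsion [3, 9, 27]

Answer: M ≅ ℤ^1 ⊕ ℤ/3 ⊕ ℤ/9 ⊕ ℤ/27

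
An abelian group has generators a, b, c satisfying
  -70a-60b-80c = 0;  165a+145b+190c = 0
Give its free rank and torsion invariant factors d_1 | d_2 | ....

Answer: M ≅ ℤ^1 ⊕ ℤ/5 ⊕ ℤ/10

Derivation:
rank_ℚ(R)=2; free=3−2=1
SNF(R) diag = [5, 10] → torsion [5, 10]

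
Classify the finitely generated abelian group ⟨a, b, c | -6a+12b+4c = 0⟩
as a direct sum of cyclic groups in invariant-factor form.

Answer: M ≅ ℤ^2 ⊕ ℤ/2

Derivation:
rank_ℚ(R)=1; free=3−1=2
SNF(R) diag = [2] → torsion [2]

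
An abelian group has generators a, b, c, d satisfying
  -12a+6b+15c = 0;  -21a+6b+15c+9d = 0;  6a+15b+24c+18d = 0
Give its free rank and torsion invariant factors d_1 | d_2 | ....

Answer: M ≅ ℤ^1 ⊕ ℤ/3 ⊕ ℤ/9 ⊕ ℤ/27

Derivation:
rank_ℚ(R)=3; free=4−3=1
SNF(R) diag = [3, 9, 27] → torsion [3, 9, 27]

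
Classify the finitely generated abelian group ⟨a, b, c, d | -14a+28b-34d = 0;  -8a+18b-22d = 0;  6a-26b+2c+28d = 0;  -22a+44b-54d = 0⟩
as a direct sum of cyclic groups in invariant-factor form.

rank_ℚ(R)=4; free=4−4=0
SNF(R) diag = [2, 2, 2, 4] → torsion [2, 2, 2, 4]

Answer: M ≅ ℤ/2 ⊕ ℤ/2 ⊕ ℤ/2 ⊕ ℤ/4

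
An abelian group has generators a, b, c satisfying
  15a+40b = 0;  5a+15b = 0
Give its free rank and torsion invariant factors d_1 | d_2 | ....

rank_ℚ(R)=2; free=3−2=1
SNF(R) diag = [5, 5] → torsion [5, 5]

Answer: M ≅ ℤ^1 ⊕ ℤ/5 ⊕ ℤ/5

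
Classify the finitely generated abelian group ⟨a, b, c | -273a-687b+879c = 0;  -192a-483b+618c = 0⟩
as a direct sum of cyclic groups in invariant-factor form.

rank_ℚ(R)=2; free=3−2=1
SNF(R) diag = [3, 3] → torsion [3, 3]

Answer: M ≅ ℤ^1 ⊕ ℤ/3 ⊕ ℤ/3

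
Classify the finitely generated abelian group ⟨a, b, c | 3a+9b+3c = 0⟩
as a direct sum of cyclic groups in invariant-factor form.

Answer: M ≅ ℤ^2 ⊕ ℤ/3

Derivation:
rank_ℚ(R)=1; free=3−1=2
SNF(R) diag = [3] → torsion [3]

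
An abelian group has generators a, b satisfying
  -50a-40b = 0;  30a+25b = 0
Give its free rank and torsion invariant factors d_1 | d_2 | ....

rank_ℚ(R)=2; free=2−2=0
SNF(R) diag = [5, 10] → torsion [5, 10]

Answer: M ≅ ℤ/5 ⊕ ℤ/10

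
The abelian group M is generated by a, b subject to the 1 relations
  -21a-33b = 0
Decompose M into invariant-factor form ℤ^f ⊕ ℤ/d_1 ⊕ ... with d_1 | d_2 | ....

Answer: M ≅ ℤ^1 ⊕ ℤ/3

Derivation:
rank_ℚ(R)=1; free=2−1=1
SNF(R) diag = [3] → torsion [3]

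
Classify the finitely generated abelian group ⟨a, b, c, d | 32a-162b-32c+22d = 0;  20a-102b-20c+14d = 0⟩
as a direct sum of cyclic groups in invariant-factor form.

Answer: M ≅ ℤ^2 ⊕ ℤ/2 ⊕ ℤ/4

Derivation:
rank_ℚ(R)=2; free=4−2=2
SNF(R) diag = [2, 4] → torsion [2, 4]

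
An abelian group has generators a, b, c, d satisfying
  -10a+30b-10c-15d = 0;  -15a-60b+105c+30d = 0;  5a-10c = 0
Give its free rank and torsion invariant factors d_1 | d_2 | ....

rank_ℚ(R)=3; free=4−3=1
SNF(R) diag = [5, 15, 15] → torsion [5, 15, 15]

Answer: M ≅ ℤ^1 ⊕ ℤ/5 ⊕ ℤ/15 ⊕ ℤ/15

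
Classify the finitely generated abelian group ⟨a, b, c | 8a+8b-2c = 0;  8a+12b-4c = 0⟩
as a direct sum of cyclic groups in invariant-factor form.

rank_ℚ(R)=2; free=3−2=1
SNF(R) diag = [2, 4] → torsion [2, 4]

Answer: M ≅ ℤ^1 ⊕ ℤ/2 ⊕ ℤ/4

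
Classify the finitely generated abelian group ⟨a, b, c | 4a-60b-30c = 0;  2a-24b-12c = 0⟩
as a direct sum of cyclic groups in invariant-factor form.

Answer: M ≅ ℤ^1 ⊕ ℤ/2 ⊕ ℤ/6

Derivation:
rank_ℚ(R)=2; free=3−2=1
SNF(R) diag = [2, 6] → torsion [2, 6]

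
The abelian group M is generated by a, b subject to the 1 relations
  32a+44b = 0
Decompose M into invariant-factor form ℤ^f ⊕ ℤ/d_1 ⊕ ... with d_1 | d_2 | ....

Answer: M ≅ ℤ^1 ⊕ ℤ/4

Derivation:
rank_ℚ(R)=1; free=2−1=1
SNF(R) diag = [4] → torsion [4]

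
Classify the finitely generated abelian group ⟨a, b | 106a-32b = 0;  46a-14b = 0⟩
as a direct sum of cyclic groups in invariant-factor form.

rank_ℚ(R)=2; free=2−2=0
SNF(R) diag = [2, 6] → torsion [2, 6]

Answer: M ≅ ℤ/2 ⊕ ℤ/6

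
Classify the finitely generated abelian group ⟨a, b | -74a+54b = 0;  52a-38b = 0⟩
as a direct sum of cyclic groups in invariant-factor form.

rank_ℚ(R)=2; free=2−2=0
SNF(R) diag = [2, 2] → torsion [2, 2]

Answer: M ≅ ℤ/2 ⊕ ℤ/2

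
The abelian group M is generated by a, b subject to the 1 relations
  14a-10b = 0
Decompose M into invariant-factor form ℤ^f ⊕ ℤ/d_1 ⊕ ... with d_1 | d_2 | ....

Answer: M ≅ ℤ^1 ⊕ ℤ/2

Derivation:
rank_ℚ(R)=1; free=2−1=1
SNF(R) diag = [2] → torsion [2]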